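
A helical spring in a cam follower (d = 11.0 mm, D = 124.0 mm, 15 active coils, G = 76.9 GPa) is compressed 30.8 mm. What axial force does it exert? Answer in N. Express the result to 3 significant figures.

152 N

k = Gd⁴/(8D³N_a) = (76.9×10³)(11.0⁴)/(8·124.0³·15) = 4.921 N/mm
F = k·δ = 4.921 × 30.8 = 151.57 N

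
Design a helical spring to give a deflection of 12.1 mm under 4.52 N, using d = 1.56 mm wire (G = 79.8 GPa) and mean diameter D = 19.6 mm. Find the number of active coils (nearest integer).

21

Required rate k = F/δ = 4.52/12.1 = 0.37355 N/mm
N_a = Gd⁴/(8D³k) = (79.8×10³ × 1.56⁴)/(8 × 19.6³ × 0.37355)
    = 472608 / 22501.5 = 21 → 21 coils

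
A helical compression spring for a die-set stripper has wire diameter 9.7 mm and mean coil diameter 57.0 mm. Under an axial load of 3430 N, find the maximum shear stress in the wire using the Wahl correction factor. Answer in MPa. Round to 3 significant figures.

686 MPa

Spring index C = D/d = 57.0/9.7 = 5.8763
K_W = (4C−1)/(4C−4) + 0.615/C = 22.505/19.505 + 0.1047 = 1.2585
τ₀ = 8FD/(πd³) = 8·3430·57.0/(π·9.7³) = 1.56408e+06/2867.2 = 545.5 MPa
τ_max = K·τ₀ = 1.2585 × 545.5 = 686.49 MPa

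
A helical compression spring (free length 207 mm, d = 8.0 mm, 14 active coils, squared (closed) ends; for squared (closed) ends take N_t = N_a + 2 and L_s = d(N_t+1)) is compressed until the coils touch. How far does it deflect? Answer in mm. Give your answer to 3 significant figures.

N_t = 16; L_s = 8.0·17 = 136 mm
δ_solid = L₀ − L_s = 207 − 136 = 71 mm

71.0 mm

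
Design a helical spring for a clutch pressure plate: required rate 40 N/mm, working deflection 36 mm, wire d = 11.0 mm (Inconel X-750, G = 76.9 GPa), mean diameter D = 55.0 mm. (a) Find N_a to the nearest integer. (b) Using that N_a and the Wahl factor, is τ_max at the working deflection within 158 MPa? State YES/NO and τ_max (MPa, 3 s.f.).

N_a = Gd⁴/(8D³k) = (76.9×10³)(11.0⁴)/(8·55.0³·40) = 21.15 → N_a = 21
Actual rate k = Gd⁴/(8D³·21) = 40.281 N/mm
Working load F = kδ = 40.281·36 = 1450.1 N
C = 55.0/11.0 = 5.0000; K_W = (4C−1)/(4C−4)+0.615/C = 1.3105
τ_max = K_W·8FD/(πd³) = 1.3105·152.59 = 199.97 MPa
τ_max > 158 MPa → exceeds allowable

(a) 21 coils; (b) NO, τ_max = 200 MPa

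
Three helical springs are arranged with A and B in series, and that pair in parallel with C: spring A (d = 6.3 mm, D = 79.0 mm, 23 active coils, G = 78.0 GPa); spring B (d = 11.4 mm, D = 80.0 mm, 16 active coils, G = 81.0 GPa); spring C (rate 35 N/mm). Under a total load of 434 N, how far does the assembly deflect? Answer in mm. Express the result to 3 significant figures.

k_A = Gd⁴/(8D³N_a) = (78.0×10³)(6.3⁴)/(8·79.0³·23) = 1.3544 N/mm
k_B = Gd⁴/(8D³N_a) = (81.0×10³)(11.4⁴)/(8·80.0³·16) = 20.875 N/mm
Springs A,B series: k_AB = 1/(1/1.3544+1/20.875) = 1.2719 N/mm; parallel with C: k_eq = 1.2719+35 = 36.272 N/mm
δ = F/k_eq = 434/36.272 = 11.965 mm

12.0 mm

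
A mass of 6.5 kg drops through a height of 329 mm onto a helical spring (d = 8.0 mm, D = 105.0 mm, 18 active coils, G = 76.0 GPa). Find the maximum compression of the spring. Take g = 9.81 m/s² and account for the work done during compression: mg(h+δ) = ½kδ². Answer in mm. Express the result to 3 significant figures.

188 mm

k = Gd⁴/(8D³N_a) = (76.0×10³)(8.0⁴)/(8·105.0³·18) = 1.8674 N/mm
W = mg = 6.5 × 9.81 = 63.765 N
½kδ² − Wδ − Wh = 0 → δ = (W + √(W² + 2kWh))/k
δ = (63.765 + √(4066 + 78352.2))/1.8674 = (63.765 + 287.09)/1.8674 = 187.88 mm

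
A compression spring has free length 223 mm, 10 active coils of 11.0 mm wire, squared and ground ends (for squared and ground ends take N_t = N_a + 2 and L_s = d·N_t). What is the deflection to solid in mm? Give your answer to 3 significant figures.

N_t = 12; L_s = 11.0·12 = 132 mm
δ_solid = L₀ − L_s = 223 − 132 = 91 mm

91.0 mm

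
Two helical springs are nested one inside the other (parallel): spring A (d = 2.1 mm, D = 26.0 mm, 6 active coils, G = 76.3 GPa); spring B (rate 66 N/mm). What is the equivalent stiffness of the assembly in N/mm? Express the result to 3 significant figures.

67.8 N/mm

k_A = Gd⁴/(8D³N_a) = (76.3×10³)(2.1⁴)/(8·26.0³·6) = 1.7589 N/mm
Parallel: k_eq = 1.7589 + 66 = 67.759 N/mm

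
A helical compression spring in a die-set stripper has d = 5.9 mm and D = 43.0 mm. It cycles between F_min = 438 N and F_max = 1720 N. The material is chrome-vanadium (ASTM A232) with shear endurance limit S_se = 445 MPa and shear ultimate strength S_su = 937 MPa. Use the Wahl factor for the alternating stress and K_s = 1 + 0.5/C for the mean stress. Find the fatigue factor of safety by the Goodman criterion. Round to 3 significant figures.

0.633

C = D/d = 43.0/5.9 = 7.2881; K_W = (4C−1)/(4C−4)+0.615/C = 1.2037; K_s = 1+0.5/C = 1.0686
F_a = (F_max−F_min)/2 = 641 N; F_m = (F_max+F_min)/2 = 1079 N
τ_a = K_W·8F_aD/(πd³) = 1.2037 × 341.75 = 411.35 MPa
τ_m = K_s·8F_mD/(πd³) = 1.0686 × 575.27 = 614.74 MPa
Goodman: 1/n_f = τ_a/S_se + τ_m/S_su = 411.35/445 + 614.74/937 = 0.92439 + 0.65607 = 1.5805
n_f = 1/1.5805 = 0.6327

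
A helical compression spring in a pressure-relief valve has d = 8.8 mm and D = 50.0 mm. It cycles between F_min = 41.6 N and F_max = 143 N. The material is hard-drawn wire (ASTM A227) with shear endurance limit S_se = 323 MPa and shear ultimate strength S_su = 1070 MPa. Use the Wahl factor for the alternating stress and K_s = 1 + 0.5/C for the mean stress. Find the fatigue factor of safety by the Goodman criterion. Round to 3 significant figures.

C = D/d = 50.0/8.8 = 5.6818; K_W = (4C−1)/(4C−4)+0.615/C = 1.2684; K_s = 1+0.5/C = 1.0880
F_a = (F_max−F_min)/2 = 50.7 N; F_m = (F_max+F_min)/2 = 92.3 N
τ_a = K_W·8F_aD/(πd³) = 1.2684 × 9.4726 = 12.015 MPa
τ_m = K_s·8F_mD/(πd³) = 1.0880 × 17.245 = 18.763 MPa
Goodman: 1/n_f = τ_a/S_se + τ_m/S_su = 12.015/323 + 18.763/1070 = 0.03720 + 0.01754 = 0.054734
n_f = 1/0.054734 = 18.27

18.3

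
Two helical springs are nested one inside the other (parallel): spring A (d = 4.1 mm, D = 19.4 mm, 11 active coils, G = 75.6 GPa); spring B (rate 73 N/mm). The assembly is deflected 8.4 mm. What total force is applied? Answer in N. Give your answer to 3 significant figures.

892 N

k_A = Gd⁴/(8D³N_a) = (75.6×10³)(4.1⁴)/(8·19.4³·11) = 33.248 N/mm
Parallel: k_eq = 33.248 + 73 = 106.25 N/mm
F = k_eq·δ = 106.25·8.4 = 892.49 N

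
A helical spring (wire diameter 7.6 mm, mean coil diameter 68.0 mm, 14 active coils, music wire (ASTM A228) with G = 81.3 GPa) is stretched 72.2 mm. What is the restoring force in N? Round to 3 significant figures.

556 N

k = Gd⁴/(8D³N_a) = (81.3×10³)(7.6⁴)/(8·68.0³·14) = 7.7019 N/mm
F = k·δ = 7.7019 × 72.2 = 556.08 N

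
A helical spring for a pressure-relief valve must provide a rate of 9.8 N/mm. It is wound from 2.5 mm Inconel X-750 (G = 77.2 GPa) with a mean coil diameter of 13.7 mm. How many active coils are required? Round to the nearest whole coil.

15

N_a = Gd⁴/(8D³k) = (77.2×10³ × 2.5⁴)/(8 × 13.7³ × 9.8)
    = 3.01562e+06 / 201594 = 14.96 → 15 coils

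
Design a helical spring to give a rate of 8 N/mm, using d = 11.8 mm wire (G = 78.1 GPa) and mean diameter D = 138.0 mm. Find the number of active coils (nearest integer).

9

N_a = Gd⁴/(8D³k) = (78.1×10³ × 11.8⁴)/(8 × 138.0³ × 8)
    = 1.51419e+09 / 1.68197e+08 = 9.002 → 9 coils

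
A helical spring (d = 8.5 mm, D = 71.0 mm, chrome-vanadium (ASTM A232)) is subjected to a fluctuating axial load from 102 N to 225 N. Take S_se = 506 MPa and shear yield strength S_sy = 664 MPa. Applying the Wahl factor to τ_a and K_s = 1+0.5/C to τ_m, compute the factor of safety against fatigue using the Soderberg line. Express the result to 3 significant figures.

C = D/d = 71.0/8.5 = 8.3529; K_W = (4C−1)/(4C−4)+0.615/C = 1.1756; K_s = 1+0.5/C = 1.0599
F_a = (F_max−F_min)/2 = 61.5 N; F_m = (F_max+F_min)/2 = 163.5 N
τ_a = K_W·8F_aD/(πd³) = 1.1756 × 18.106 = 21.286 MPa
τ_m = K_s·8F_mD/(πd³) = 1.0599 × 48.135 = 51.016 MPa
Soderberg: 1/n_f = τ_a/S_se + τ_m/S_sy = 21.286/506 + 51.016/664 = 0.04207 + 0.07683 = 0.1189
n_f = 1/0.1189 = 8.411

8.41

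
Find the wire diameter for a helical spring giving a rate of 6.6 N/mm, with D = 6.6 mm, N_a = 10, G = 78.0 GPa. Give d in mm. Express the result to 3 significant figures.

d = (8D³N_a·k / G)^(1/4) = (8·6.6³·10·6.6 / (78.0×10³))^0.25
  = (1.9461)^0.25 = 1.1811 mm

1.18 mm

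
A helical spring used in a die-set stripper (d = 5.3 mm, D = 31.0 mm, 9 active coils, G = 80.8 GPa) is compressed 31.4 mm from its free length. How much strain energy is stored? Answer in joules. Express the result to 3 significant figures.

14.7 J

k = Gd⁴/(8D³N_a) = (80.8×10³)(5.3⁴)/(8·31.0³·9) = 29.723 N/mm
U = ½kδ² = 0.5 × 29.723 × 31.4² = 14653 N·mm = 14.653 J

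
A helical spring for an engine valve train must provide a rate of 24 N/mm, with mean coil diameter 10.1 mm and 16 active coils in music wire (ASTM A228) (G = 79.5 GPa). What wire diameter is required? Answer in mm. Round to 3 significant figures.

d = (8D³N_a·k / G)^(1/4) = (8·10.1³·16·24 / (79.5×10³))^0.25
  = (39.812)^0.25 = 2.5119 mm

2.51 mm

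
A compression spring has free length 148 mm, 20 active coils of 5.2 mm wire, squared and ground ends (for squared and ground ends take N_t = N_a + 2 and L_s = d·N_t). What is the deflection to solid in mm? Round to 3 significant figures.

33.6 mm

N_t = 22; L_s = 5.2·22 = 114.4 mm
δ_solid = L₀ − L_s = 148 − 114.4 = 33.6 mm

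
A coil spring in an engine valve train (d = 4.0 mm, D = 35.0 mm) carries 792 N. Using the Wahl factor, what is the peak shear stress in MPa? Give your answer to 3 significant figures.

1290 MPa

Spring index C = D/d = 35.0/4.0 = 8.7500
K_W = (4C−1)/(4C−4) + 0.615/C = 34.000/31.000 + 0.0703 = 1.1671
τ₀ = 8FD/(πd³) = 8·792·35.0/(π·4.0³) = 221760/201.06 = 1102.9 MPa
τ_max = K·τ₀ = 1.1671 × 1102.9 = 1287.2 MPa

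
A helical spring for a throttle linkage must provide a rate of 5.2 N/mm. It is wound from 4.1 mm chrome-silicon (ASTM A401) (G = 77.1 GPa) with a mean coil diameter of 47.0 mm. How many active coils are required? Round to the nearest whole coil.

5

N_a = Gd⁴/(8D³k) = (77.1×10³ × 4.1⁴)/(8 × 47.0³ × 5.2)
    = 2.17866e+07 / 4.31904e+06 = 5.044 → 5 coils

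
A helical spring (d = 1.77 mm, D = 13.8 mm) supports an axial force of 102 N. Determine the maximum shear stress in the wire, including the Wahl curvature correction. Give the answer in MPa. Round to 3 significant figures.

769 MPa

Spring index C = D/d = 13.8/1.77 = 7.7966
K_W = (4C−1)/(4C−4) + 0.615/C = 30.186/27.186 + 0.0789 = 1.1892
τ₀ = 8FD/(πd³) = 8·102·13.8/(π·1.77³) = 11260.8/17.421 = 646.4 MPa
τ_max = K·τ₀ = 1.1892 × 646.4 = 768.71 MPa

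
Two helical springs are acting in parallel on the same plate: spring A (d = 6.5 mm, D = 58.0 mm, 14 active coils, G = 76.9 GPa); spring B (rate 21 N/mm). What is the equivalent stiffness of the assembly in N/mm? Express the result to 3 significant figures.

k_A = Gd⁴/(8D³N_a) = (76.9×10³)(6.5⁴)/(8·58.0³·14) = 6.2817 N/mm
Parallel: k_eq = 6.2817 + 21 = 27.282 N/mm

27.3 N/mm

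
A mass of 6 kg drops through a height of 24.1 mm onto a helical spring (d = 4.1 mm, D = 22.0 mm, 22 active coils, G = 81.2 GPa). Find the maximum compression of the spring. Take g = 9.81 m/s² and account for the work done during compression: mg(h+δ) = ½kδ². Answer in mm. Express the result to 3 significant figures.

20.8 mm

k = Gd⁴/(8D³N_a) = (81.2×10³)(4.1⁴)/(8·22.0³·22) = 12.244 N/mm
W = mg = 6 × 9.81 = 58.86 N
½kδ² − Wδ − Wh = 0 → δ = (W + √(W² + 2kWh))/k
δ = (58.86 + √(3464.5 + 34735.9))/12.244 = (58.86 + 195.45)/12.244 = 20.771 mm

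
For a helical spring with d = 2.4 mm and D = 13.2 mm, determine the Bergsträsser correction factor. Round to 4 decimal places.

1.2632

C = D/d = 13.2/2.4 = 5.5000
K_B = (4C+2)/(4C−3) = 24.000/19.000 = 1.2632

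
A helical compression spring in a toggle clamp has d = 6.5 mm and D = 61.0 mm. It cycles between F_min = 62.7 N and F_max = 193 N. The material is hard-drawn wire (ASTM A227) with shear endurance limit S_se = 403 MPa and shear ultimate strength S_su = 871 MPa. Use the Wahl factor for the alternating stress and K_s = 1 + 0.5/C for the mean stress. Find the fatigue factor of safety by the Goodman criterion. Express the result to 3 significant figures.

5.18

C = D/d = 61.0/6.5 = 9.3846; K_W = (4C−1)/(4C−4)+0.615/C = 1.1550; K_s = 1+0.5/C = 1.0533
F_a = (F_max−F_min)/2 = 65.15 N; F_m = (F_max+F_min)/2 = 127.85 N
τ_a = K_W·8F_aD/(πd³) = 1.1550 × 36.851 = 42.562 MPa
τ_m = K_s·8F_mD/(πd³) = 1.0533 × 72.315 = 76.168 MPa
Goodman: 1/n_f = τ_a/S_se + τ_m/S_su = 42.562/403 + 76.168/871 = 0.10561 + 0.08745 = 0.19306
n_f = 1/0.19306 = 5.18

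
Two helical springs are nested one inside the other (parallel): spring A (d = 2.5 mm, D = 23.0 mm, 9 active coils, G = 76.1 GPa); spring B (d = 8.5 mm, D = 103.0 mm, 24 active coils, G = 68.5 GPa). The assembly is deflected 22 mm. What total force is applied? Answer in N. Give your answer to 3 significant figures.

k_A = Gd⁴/(8D³N_a) = (76.1×10³)(2.5⁴)/(8·23.0³·9) = 3.3934 N/mm
k_B = Gd⁴/(8D³N_a) = (68.5×10³)(8.5⁴)/(8·103.0³·24) = 1.7043 N/mm
Parallel: k_eq = 3.3934 + 1.7043 = 5.0977 N/mm
F = k_eq·δ = 5.0977·22 = 112.15 N

112 N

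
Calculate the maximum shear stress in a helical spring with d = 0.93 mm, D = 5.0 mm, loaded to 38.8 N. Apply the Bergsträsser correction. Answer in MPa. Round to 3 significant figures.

780 MPa

Spring index C = D/d = 5.0/0.93 = 5.3763
K_B = (4C+2)/(4C−3) = 23.505/18.505 = 1.2702
τ₀ = 8FD/(πd³) = 8·38.8·5.0/(π·0.93³) = 1552/2.527 = 614.18 MPa
τ_max = K·τ₀ = 1.2702 × 614.18 = 780.12 MPa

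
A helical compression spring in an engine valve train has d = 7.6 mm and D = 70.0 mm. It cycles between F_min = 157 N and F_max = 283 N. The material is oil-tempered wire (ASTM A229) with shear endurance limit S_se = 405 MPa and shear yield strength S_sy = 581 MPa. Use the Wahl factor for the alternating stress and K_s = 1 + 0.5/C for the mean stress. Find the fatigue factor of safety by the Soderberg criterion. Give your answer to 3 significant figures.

4.25

C = D/d = 70.0/7.6 = 9.2105; K_W = (4C−1)/(4C−4)+0.615/C = 1.1581; K_s = 1+0.5/C = 1.0543
F_a = (F_max−F_min)/2 = 63 N; F_m = (F_max+F_min)/2 = 220 N
τ_a = K_W·8F_aD/(πd³) = 1.1581 × 25.582 = 29.627 MPa
τ_m = K_s·8F_mD/(πd³) = 1.0543 × 89.335 = 94.184 MPa
Soderberg: 1/n_f = τ_a/S_se + τ_m/S_sy = 29.627/405 + 94.184/581 = 0.07315 + 0.16211 = 0.23526
n_f = 1/0.23526 = 4.251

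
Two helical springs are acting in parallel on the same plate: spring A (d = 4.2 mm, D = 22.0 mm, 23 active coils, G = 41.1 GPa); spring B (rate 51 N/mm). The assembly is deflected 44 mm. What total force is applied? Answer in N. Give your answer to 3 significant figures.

2530 N

k_A = Gd⁴/(8D³N_a) = (41.1×10³)(4.2⁴)/(8·22.0³·23) = 6.5276 N/mm
Parallel: k_eq = 6.5276 + 51 = 57.528 N/mm
F = k_eq·δ = 57.528·44 = 2531.2 N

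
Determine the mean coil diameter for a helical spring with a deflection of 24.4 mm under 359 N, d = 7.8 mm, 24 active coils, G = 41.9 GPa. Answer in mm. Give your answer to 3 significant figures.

38.0 mm

Required rate k = F/δ = 359/24.4 = 14.713 N/mm
D = (Gd⁴/(8N_a·k))^(1/3) = (41.9×10³·7.8⁴/(8·24·14.713))^(1/3)
  = (54901.8)^(1/3) = 38.0069 mm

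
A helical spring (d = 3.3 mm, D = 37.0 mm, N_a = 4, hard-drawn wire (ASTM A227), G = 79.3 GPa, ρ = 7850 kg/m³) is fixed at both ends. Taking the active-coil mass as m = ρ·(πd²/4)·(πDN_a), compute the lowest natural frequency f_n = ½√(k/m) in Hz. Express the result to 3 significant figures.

216 Hz

k = Gd⁴/(8D³N_a) = (79.3×10³)(3.3⁴)/(8·37.0³·4) = 5.8019 N/mm = 5801.9 N/m
Wire length L = πDN_a = π·37.0·4 = 464.96 mm
m = ρ·(πd²/4)·L = 7850 × 8.553×10⁻⁶ m² × 0.46496 m = 0.031218 kg
f_n = ½√(k/m) = 0.5·√(5801.9/0.031218) = 0.5·√(1.8586e+05) = 215.55 Hz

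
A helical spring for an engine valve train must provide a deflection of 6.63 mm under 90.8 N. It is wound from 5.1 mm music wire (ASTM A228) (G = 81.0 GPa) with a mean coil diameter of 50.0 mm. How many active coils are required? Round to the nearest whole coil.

Required rate k = F/δ = 90.8/6.63 = 13.695 N/mm
N_a = Gd⁴/(8D³k) = (81.0×10³ × 5.1⁴)/(8 × 50.0³ × 13.695)
    = 5.47981e+07 / 1.36953e+07 = 4.001 → 4 coils

4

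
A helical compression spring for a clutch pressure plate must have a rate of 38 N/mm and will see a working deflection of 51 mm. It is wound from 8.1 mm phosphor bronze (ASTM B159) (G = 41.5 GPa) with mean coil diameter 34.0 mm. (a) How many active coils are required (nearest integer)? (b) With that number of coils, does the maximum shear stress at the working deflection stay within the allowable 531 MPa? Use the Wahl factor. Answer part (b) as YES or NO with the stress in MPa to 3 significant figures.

(a) 15 coils; (b) YES, τ_max = 435 MPa

N_a = Gd⁴/(8D³k) = (41.5×10³)(8.1⁴)/(8·34.0³·38) = 14.95 → N_a = 15
Actual rate k = Gd⁴/(8D³·15) = 37.877 N/mm
Working load F = kδ = 37.877·51 = 1931.7 N
C = 34.0/8.1 = 4.1975; K_W = (4C−1)/(4C−4)+0.615/C = 1.3811
τ_max = K_W·8FD/(πd³) = 1.3811·314.71 = 434.63 MPa
τ_max ≤ 531 MPa → acceptable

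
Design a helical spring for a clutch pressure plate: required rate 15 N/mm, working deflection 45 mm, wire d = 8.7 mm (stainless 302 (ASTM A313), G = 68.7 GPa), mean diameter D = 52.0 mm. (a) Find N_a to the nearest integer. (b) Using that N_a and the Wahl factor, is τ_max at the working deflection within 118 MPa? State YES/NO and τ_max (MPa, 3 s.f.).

(a) 23 coils; (b) NO, τ_max = 173 MPa

N_a = Gd⁴/(8D³k) = (68.7×10³)(8.7⁴)/(8·52.0³·15) = 23.33 → N_a = 23
Actual rate k = Gd⁴/(8D³·23) = 15.213 N/mm
Working load F = kδ = 15.213·45 = 684.57 N
C = 52.0/8.7 = 5.9770; K_W = (4C−1)/(4C−4)+0.615/C = 1.2536
τ_max = K_W·8FD/(πd³) = 1.2536·137.66 = 172.57 MPa
τ_max > 118 MPa → exceeds allowable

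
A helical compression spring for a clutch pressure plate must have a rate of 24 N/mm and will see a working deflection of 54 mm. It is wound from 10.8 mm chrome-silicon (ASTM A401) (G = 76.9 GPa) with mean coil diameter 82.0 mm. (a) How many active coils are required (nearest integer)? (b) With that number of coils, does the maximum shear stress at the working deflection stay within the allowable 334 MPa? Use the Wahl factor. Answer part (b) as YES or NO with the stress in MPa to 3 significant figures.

N_a = Gd⁴/(8D³k) = (76.9×10³)(10.8⁴)/(8·82.0³·24) = 9.883 → N_a = 10
Actual rate k = Gd⁴/(8D³·10) = 23.719 N/mm
Working load F = kδ = 23.719·54 = 1280.8 N
C = 82.0/10.8 = 7.5926; K_W = (4C−1)/(4C−4)+0.615/C = 1.1948
τ_max = K_W·8FD/(πd³) = 1.1948·212.31 = 253.66 MPa
τ_max ≤ 334 MPa → acceptable

(a) 10 coils; (b) YES, τ_max = 254 MPa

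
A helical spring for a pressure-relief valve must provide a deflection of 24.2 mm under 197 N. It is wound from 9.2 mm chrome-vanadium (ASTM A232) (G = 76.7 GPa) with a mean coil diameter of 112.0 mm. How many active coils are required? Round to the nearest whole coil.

6

Required rate k = F/δ = 197/24.2 = 8.1405 N/mm
N_a = Gd⁴/(8D³k) = (76.7×10³ × 9.2⁴)/(8 × 112.0³ × 8.1405)
    = 5.49473e+08 / 9.14945e+07 = 6.006 → 6 coils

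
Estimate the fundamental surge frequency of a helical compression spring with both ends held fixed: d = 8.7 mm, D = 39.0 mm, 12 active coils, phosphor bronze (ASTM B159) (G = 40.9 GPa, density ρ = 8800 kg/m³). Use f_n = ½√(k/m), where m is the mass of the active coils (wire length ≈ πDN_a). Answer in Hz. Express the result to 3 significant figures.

k = Gd⁴/(8D³N_a) = (40.9×10³)(8.7⁴)/(8·39.0³·12) = 41.147 N/mm = 41147 N/m
Wire length L = πDN_a = π·39.0·12 = 1470.3 mm
m = ρ·(πd²/4)·L = 8800 × 59.447×10⁻⁶ m² × 1.4703 m = 0.76914 kg
f_n = ½√(k/m) = 0.5·√(41147/0.76914) = 0.5·√(53497) = 115.65 Hz

116 Hz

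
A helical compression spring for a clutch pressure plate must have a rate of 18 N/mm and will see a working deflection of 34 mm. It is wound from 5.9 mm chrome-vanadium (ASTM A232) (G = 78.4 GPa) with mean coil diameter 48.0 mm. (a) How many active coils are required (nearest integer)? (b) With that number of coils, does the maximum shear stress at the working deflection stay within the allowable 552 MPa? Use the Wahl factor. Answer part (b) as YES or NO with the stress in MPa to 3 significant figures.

N_a = Gd⁴/(8D³k) = (78.4×10³)(5.9⁴)/(8·48.0³·18) = 5.965 → N_a = 6
Actual rate k = Gd⁴/(8D³·6) = 17.896 N/mm
Working load F = kδ = 17.896·34 = 608.47 N
C = 48.0/5.9 = 8.1356; K_W = (4C−1)/(4C−4)+0.615/C = 1.1807
τ_max = K_W·8FD/(πd³) = 1.1807·362.13 = 427.57 MPa
τ_max ≤ 552 MPa → acceptable

(a) 6 coils; (b) YES, τ_max = 428 MPa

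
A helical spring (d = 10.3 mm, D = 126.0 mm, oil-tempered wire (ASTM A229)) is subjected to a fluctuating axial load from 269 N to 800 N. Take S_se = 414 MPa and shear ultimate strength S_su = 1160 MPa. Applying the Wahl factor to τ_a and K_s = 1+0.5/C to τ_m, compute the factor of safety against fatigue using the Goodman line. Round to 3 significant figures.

C = D/d = 126.0/10.3 = 12.2330; K_W = (4C−1)/(4C−4)+0.615/C = 1.1170; K_s = 1+0.5/C = 1.0409
F_a = (F_max−F_min)/2 = 265.5 N; F_m = (F_max+F_min)/2 = 534.5 N
τ_a = K_W·8F_aD/(πd³) = 1.1170 × 77.959 = 87.083 MPa
τ_m = K_s·8F_mD/(πd³) = 1.0409 × 156.94 = 163.36 MPa
Goodman: 1/n_f = τ_a/S_se + τ_m/S_su = 87.083/414 + 163.36/1160 = 0.21035 + 0.14083 = 0.35117
n_f = 1/0.35117 = 2.848

2.85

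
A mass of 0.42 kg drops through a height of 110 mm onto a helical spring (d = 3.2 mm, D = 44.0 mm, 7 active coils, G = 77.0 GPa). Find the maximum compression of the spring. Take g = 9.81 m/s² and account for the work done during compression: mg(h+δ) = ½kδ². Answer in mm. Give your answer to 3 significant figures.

25.7 mm

k = Gd⁴/(8D³N_a) = (77.0×10³)(3.2⁴)/(8·44.0³·7) = 1.6926 N/mm
W = mg = 0.42 × 9.81 = 4.1202 N
½kδ² − Wδ − Wh = 0 → δ = (W + √(W² + 2kWh))/k
δ = (4.1202 + √(16.976 + 1534.21))/1.6926 = (4.1202 + 39.385)/1.6926 = 25.704 mm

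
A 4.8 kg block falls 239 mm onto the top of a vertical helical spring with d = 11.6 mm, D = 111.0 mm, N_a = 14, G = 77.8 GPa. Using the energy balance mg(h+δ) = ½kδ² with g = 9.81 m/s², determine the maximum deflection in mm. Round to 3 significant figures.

k = Gd⁴/(8D³N_a) = (77.8×10³)(11.6⁴)/(8·111.0³·14) = 9.1965 N/mm
W = mg = 4.8 × 9.81 = 47.088 N
½kδ² − Wδ − Wh = 0 → δ = (W + √(W² + 2kWh))/k
δ = (47.088 + √(2217.3 + 206996))/9.1965 = (47.088 + 457.4)/9.1965 = 54.856 mm

54.9 mm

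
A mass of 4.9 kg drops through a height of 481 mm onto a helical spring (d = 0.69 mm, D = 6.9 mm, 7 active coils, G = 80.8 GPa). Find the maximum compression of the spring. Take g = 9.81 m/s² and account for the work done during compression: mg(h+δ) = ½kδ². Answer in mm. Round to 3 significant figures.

k = Gd⁴/(8D³N_a) = (80.8×10³)(0.69⁴)/(8·6.9³·7) = 0.99557 N/mm
W = mg = 4.9 × 9.81 = 48.069 N
½kδ² − Wδ − Wh = 0 → δ = (W + √(W² + 2kWh))/k
δ = (48.069 + √(2310.6 + 46037.6))/0.99557 = (48.069 + 219.88)/0.99557 = 269.14 mm

269 mm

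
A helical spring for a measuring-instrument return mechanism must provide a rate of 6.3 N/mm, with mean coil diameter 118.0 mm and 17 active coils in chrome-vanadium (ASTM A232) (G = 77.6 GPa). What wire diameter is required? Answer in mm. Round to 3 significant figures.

11.6 mm

d = (8D³N_a·k / G)^(1/4) = (8·118.0³·17·6.3 / (77.6×10³))^0.25
  = (18141)^0.25 = 11.6056 mm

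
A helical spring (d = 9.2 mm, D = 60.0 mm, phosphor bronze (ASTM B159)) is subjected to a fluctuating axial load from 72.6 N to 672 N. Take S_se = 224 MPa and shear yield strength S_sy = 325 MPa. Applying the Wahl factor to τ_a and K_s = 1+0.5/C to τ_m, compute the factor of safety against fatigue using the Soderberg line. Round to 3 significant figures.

C = D/d = 60.0/9.2 = 6.5217; K_W = (4C−1)/(4C−4)+0.615/C = 1.2301; K_s = 1+0.5/C = 1.0767
F_a = (F_max−F_min)/2 = 299.7 N; F_m = (F_max+F_min)/2 = 372.3 N
τ_a = K_W·8F_aD/(πd³) = 1.2301 × 58.805 = 72.338 MPa
τ_m = K_s·8F_mD/(πd³) = 1.0767 × 73.05 = 78.651 MPa
Soderberg: 1/n_f = τ_a/S_se + τ_m/S_sy = 72.338/224 + 78.651/325 = 0.32294 + 0.24200 = 0.56494
n_f = 1/0.56494 = 1.77

1.77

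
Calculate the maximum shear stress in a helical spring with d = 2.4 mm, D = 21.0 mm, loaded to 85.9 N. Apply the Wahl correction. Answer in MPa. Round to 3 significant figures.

388 MPa

Spring index C = D/d = 21.0/2.4 = 8.7500
K_W = (4C−1)/(4C−4) + 0.615/C = 34.000/31.000 + 0.0703 = 1.1671
τ₀ = 8FD/(πd³) = 8·85.9·21.0/(π·2.4³) = 14431.2/43.429 = 332.29 MPa
τ_max = K·τ₀ = 1.1671 × 332.29 = 387.8 MPa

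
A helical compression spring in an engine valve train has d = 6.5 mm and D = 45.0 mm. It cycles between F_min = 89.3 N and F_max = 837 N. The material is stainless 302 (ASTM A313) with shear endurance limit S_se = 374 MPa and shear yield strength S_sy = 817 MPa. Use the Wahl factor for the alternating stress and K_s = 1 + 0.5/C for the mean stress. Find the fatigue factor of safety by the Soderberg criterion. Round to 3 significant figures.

1.31

C = D/d = 45.0/6.5 = 6.9231; K_W = (4C−1)/(4C−4)+0.615/C = 1.2155; K_s = 1+0.5/C = 1.0722
F_a = (F_max−F_min)/2 = 373.85 N; F_m = (F_max+F_min)/2 = 463.15 N
τ_a = K_W·8F_aD/(πd³) = 1.2155 × 155.99 = 189.6 MPa
τ_m = K_s·8F_mD/(πd³) = 1.0722 × 193.26 = 207.21 MPa
Soderberg: 1/n_f = τ_a/S_se + τ_m/S_sy = 189.6/374 + 207.21/817 = 0.50696 + 0.25363 = 0.76059
n_f = 1/0.76059 = 1.315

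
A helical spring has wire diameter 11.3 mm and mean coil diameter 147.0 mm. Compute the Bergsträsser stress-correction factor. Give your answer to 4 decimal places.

1.1020

C = D/d = 147.0/11.3 = 13.0088
K_B = (4C+2)/(4C−3) = 54.035/49.035 = 1.1020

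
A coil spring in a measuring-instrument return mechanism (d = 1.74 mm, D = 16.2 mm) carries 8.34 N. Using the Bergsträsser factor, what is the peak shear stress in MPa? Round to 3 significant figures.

74.8 MPa

Spring index C = D/d = 16.2/1.74 = 9.3103
K_B = (4C+2)/(4C−3) = 39.241/34.241 = 1.1460
τ₀ = 8FD/(πd³) = 8·8.34·16.2/(π·1.74³) = 1080.86/16.55 = 65.309 MPa
τ_max = K·τ₀ = 1.1460 × 65.309 = 74.846 MPa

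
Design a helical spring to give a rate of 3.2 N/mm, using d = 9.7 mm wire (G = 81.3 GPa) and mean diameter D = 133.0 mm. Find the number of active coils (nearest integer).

12

N_a = Gd⁴/(8D³k) = (81.3×10³ × 9.7⁴)/(8 × 133.0³ × 3.2)
    = 7.19743e+08 / 6.02275e+07 = 11.95 → 12 coils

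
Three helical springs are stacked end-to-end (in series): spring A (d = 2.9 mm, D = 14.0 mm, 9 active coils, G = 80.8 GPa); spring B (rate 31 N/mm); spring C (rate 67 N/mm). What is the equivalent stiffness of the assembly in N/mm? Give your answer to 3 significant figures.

k_A = Gd⁴/(8D³N_a) = (80.8×10³)(2.9⁴)/(8·14.0³·9) = 28.926 N/mm
Series: 1/k_eq = 1/28.926 + 1/31 + 1/67 = 0.081755; k_eq = 12.232 N/mm

12.2 N/mm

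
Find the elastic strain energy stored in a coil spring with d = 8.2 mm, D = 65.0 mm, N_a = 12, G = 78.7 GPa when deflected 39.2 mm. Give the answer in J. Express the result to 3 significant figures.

10.4 J

k = Gd⁴/(8D³N_a) = (78.7×10³)(8.2⁴)/(8·65.0³·12) = 13.496 N/mm
U = ½kδ² = 0.5 × 13.496 × 39.2² = 10370 N·mm = 10.37 J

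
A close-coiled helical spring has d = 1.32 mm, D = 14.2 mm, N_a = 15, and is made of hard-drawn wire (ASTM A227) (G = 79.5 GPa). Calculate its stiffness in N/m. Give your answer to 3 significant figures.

k = Gd⁴/(8D³N_a) = (79.5×10³ × 1.32⁴) / (8 × 14.2³ × 15)
  = 241359 / 343595 = 0.70245 N/mm = 702.45 N/m

702 N/m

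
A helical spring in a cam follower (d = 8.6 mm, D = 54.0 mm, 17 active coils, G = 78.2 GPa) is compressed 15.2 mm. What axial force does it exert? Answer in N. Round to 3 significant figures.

k = Gd⁴/(8D³N_a) = (78.2×10³)(8.6⁴)/(8·54.0³·17) = 19.975 N/mm
F = k·δ = 19.975 × 15.2 = 303.62 N

304 N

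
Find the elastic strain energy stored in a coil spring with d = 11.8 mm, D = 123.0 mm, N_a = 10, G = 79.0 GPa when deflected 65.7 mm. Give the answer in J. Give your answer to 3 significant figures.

22.2 J

k = Gd⁴/(8D³N_a) = (79.0×10³)(11.8⁴)/(8·123.0³·10) = 10.288 N/mm
U = ½kδ² = 0.5 × 10.288 × 65.7² = 22205 N·mm = 22.205 J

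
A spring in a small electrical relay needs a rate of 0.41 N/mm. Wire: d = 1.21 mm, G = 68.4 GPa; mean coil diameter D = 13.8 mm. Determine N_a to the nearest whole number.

N_a = Gd⁴/(8D³k) = (68.4×10³ × 1.21⁴)/(8 × 13.8³ × 0.41)
    = 146621 / 8620.08 = 17.01 → 17 coils

17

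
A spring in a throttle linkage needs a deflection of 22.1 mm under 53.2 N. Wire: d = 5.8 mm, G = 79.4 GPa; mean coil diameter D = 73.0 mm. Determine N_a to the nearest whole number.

12

Required rate k = F/δ = 53.2/22.1 = 2.4072 N/mm
N_a = Gd⁴/(8D³k) = (79.4×10³ × 5.8⁴)/(8 × 73.0³ × 2.4072)
    = 8.9853e+07 / 7.49166e+06 = 11.99 → 12 coils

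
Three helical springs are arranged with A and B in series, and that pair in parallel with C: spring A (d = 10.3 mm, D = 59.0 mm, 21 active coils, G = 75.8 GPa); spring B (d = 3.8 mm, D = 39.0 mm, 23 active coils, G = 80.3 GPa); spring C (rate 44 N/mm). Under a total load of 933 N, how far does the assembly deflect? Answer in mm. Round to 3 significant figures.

20.5 mm

k_A = Gd⁴/(8D³N_a) = (75.8×10³)(10.3⁴)/(8·59.0³·21) = 24.726 N/mm
k_B = Gd⁴/(8D³N_a) = (80.3×10³)(3.8⁴)/(8·39.0³·23) = 1.534 N/mm
Springs A,B series: k_AB = 1/(1/24.726+1/1.534) = 1.4444 N/mm; parallel with C: k_eq = 1.4444+44 = 45.444 N/mm
δ = F/k_eq = 933/45.444 = 20.531 mm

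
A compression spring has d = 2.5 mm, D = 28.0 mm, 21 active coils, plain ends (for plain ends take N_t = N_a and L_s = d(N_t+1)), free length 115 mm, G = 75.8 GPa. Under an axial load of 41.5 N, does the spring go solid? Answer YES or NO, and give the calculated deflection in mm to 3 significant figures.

NO, δ = 51.7 mm

k = Gd⁴/(8D³N_a) = (75.8×10³)(2.5⁴)/(8·28.0³·21) = 0.80287 N/mm
N_t = 21; L_s = 2.5·22 = 55 mm; δ_solid = L₀ − L_s = 115 − 55 = 60 mm
δ = F/k = 41.5/0.80287 = 51.689 mm
δ < δ_solid → spring does not go solid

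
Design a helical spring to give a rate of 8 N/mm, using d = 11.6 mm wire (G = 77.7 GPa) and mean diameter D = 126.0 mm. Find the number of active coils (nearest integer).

N_a = Gd⁴/(8D³k) = (77.7×10³ × 11.6⁴)/(8 × 126.0³ × 8)
    = 1.40687e+09 / 1.28024e+08 = 10.99 → 11 coils

11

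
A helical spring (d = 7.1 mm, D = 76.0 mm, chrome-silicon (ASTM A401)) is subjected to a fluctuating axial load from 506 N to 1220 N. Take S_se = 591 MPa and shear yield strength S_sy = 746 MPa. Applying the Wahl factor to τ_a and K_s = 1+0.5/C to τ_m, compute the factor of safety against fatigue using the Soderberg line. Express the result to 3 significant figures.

C = D/d = 76.0/7.1 = 10.7042; K_W = (4C−1)/(4C−4)+0.615/C = 1.1347; K_s = 1+0.5/C = 1.0467
F_a = (F_max−F_min)/2 = 357 N; F_m = (F_max+F_min)/2 = 863 N
τ_a = K_W·8F_aD/(πd³) = 1.1347 × 193.04 = 219.05 MPa
τ_m = K_s·8F_mD/(πd³) = 1.0467 × 466.65 = 488.45 MPa
Soderberg: 1/n_f = τ_a/S_se + τ_m/S_sy = 219.05/591 + 488.45/746 = 0.37064 + 0.65475 = 1.0254
n_f = 1/1.0254 = 0.9752

0.975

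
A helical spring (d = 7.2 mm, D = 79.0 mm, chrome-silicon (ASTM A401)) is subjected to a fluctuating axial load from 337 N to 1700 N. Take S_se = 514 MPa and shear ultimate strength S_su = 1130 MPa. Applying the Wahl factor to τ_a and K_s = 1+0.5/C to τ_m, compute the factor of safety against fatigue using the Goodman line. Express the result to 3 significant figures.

C = D/d = 79.0/7.2 = 10.9722; K_W = (4C−1)/(4C−4)+0.615/C = 1.1313; K_s = 1+0.5/C = 1.0456
F_a = (F_max−F_min)/2 = 681.5 N; F_m = (F_max+F_min)/2 = 1018.5 N
τ_a = K_W·8F_aD/(πd³) = 1.1313 × 367.31 = 415.53 MPa
τ_m = K_s·8F_mD/(πd³) = 1.0456 × 548.95 = 573.96 MPa
Goodman: 1/n_f = τ_a/S_se + τ_m/S_su = 415.53/514 + 573.96/1130 = 0.80842 + 0.50793 = 1.3163
n_f = 1/1.3163 = 0.7597

0.760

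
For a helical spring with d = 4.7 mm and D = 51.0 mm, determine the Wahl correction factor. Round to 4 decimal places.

C = D/d = 51.0/4.7 = 10.8511
K_W = (4C−1)/(4C−4) + 0.615/C = 42.404/39.404 + 0.0567 = 1.1328

1.1328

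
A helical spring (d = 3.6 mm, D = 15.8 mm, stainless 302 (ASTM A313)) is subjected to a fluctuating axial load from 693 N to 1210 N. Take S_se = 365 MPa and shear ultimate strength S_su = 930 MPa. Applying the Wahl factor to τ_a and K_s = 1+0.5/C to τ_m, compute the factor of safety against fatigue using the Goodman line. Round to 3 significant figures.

C = D/d = 15.8/3.6 = 4.3889; K_W = (4C−1)/(4C−4)+0.615/C = 1.3614; K_s = 1+0.5/C = 1.1139
F_a = (F_max−F_min)/2 = 258.5 N; F_m = (F_max+F_min)/2 = 951.5 N
τ_a = K_W·8F_aD/(πd³) = 1.3614 × 222.92 = 303.49 MPa
τ_m = K_s·8F_mD/(πd³) = 1.1139 × 820.54 = 914.02 MPa
Goodman: 1/n_f = τ_a/S_se + τ_m/S_su = 303.49/365 + 914.02/930 = 0.83149 + 0.98281 = 1.8143
n_f = 1/1.8143 = 0.5512

0.551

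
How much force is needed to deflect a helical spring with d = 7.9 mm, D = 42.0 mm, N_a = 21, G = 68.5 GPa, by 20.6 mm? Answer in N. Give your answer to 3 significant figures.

442 N

k = Gd⁴/(8D³N_a) = (68.5×10³)(7.9⁴)/(8·42.0³·21) = 21.436 N/mm
F = k·δ = 21.436 × 20.6 = 441.58 N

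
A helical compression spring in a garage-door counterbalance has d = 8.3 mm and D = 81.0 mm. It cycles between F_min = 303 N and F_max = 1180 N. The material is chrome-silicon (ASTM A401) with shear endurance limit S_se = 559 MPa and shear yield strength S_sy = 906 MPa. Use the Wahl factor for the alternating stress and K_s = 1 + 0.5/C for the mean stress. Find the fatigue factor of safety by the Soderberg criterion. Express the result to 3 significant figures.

1.57

C = D/d = 81.0/8.3 = 9.7590; K_W = (4C−1)/(4C−4)+0.615/C = 1.1486; K_s = 1+0.5/C = 1.0512
F_a = (F_max−F_min)/2 = 438.5 N; F_m = (F_max+F_min)/2 = 741.5 N
τ_a = K_W·8F_aD/(πd³) = 1.1486 × 158.18 = 181.7 MPa
τ_m = K_s·8F_mD/(πd³) = 1.0512 × 267.49 = 281.19 MPa
Soderberg: 1/n_f = τ_a/S_se + τ_m/S_sy = 181.7/559 + 281.19/906 = 0.32504 + 0.31037 = 0.6354
n_f = 1/0.6354 = 1.574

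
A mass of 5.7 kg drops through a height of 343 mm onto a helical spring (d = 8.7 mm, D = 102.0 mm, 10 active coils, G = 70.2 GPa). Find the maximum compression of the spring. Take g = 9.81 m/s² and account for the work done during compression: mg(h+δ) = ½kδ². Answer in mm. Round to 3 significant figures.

103 mm

k = Gd⁴/(8D³N_a) = (70.2×10³)(8.7⁴)/(8·102.0³·10) = 4.7372 N/mm
W = mg = 5.7 × 9.81 = 55.917 N
½kδ² − Wδ − Wh = 0 → δ = (W + √(W² + 2kWh))/k
δ = (55.917 + √(3126.7 + 181715))/4.7372 = (55.917 + 429.93)/4.7372 = 102.56 mm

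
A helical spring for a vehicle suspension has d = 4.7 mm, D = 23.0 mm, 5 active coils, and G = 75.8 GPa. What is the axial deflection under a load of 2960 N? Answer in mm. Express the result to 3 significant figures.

k = Gd⁴/(8D³N_a) = (75.8×10³)(4.7⁴)/(8·23.0³·5) = 76.001 N/mm
δ = F/k = 2960 / 76.001 = 38.947 mm

38.9 mm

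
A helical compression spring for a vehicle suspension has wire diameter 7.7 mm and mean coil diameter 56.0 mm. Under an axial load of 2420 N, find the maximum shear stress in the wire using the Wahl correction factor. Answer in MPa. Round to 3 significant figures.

910 MPa

Spring index C = D/d = 56.0/7.7 = 7.2727
K_W = (4C−1)/(4C−4) + 0.615/C = 28.091/25.091 + 0.0846 = 1.2041
τ₀ = 8FD/(πd³) = 8·2420·56.0/(π·7.7³) = 1.08416e+06/1434.2 = 755.91 MPa
τ_max = K·τ₀ = 1.2041 × 755.91 = 910.21 MPa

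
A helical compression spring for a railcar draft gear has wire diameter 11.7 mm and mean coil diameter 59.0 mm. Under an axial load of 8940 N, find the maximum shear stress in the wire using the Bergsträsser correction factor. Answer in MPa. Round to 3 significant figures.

Spring index C = D/d = 59.0/11.7 = 5.0427
K_B = (4C+2)/(4C−3) = 22.171/17.171 = 1.2912
τ₀ = 8FD/(πd³) = 8·8940·59.0/(π·11.7³) = 4.21968e+06/5031.6 = 838.63 MPa
τ_max = K·τ₀ = 1.2912 × 838.63 = 1082.8 MPa

1080 MPa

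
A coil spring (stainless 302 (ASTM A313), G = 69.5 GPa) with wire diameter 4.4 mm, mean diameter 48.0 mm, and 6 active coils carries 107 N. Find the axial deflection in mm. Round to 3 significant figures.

k = Gd⁴/(8D³N_a) = (69.5×10³)(4.4⁴)/(8·48.0³·6) = 4.9072 N/mm
δ = F/k = 107 / 4.9072 = 21.805 mm

21.8 mm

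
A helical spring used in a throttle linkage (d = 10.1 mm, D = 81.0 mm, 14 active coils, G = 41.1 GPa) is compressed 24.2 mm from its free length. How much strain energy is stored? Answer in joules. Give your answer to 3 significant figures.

k = Gd⁴/(8D³N_a) = (41.1×10³)(10.1⁴)/(8·81.0³·14) = 7.1855 N/mm
U = ½kδ² = 0.5 × 7.1855 × 24.2² = 2104 N·mm = 2.104 J

2.10 J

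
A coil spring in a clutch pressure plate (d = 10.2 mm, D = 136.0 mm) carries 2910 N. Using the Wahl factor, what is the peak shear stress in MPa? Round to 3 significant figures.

1050 MPa

Spring index C = D/d = 136.0/10.2 = 13.3333
K_W = (4C−1)/(4C−4) + 0.615/C = 52.333/49.333 + 0.0461 = 1.1069
τ₀ = 8FD/(πd³) = 8·2910·136.0/(π·10.2³) = 3.16608e+06/3333.9 = 949.67 MPa
τ_max = K·τ₀ = 1.1069 × 949.67 = 1051.2 MPa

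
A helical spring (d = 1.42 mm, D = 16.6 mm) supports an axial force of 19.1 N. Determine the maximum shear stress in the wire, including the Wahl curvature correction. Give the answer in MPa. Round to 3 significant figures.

Spring index C = D/d = 16.6/1.42 = 11.6901
K_W = (4C−1)/(4C−4) + 0.615/C = 45.761/42.761 + 0.0526 = 1.1228
τ₀ = 8FD/(πd³) = 8·19.1·16.6/(π·1.42³) = 2536.48/8.9953 = 281.98 MPa
τ_max = K·τ₀ = 1.1228 × 281.98 = 316.6 MPa

317 MPa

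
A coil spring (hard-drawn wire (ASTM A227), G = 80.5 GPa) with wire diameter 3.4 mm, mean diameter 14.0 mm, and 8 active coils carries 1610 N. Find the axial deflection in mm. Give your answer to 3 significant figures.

26.3 mm

k = Gd⁴/(8D³N_a) = (80.5×10³)(3.4⁴)/(8·14.0³·8) = 61.256 N/mm
δ = F/k = 1610 / 61.256 = 26.283 mm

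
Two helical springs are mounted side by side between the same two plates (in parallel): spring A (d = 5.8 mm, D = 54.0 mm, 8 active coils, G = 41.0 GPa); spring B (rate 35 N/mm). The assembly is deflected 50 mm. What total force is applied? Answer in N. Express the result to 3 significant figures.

1980 N

k_A = Gd⁴/(8D³N_a) = (41.0×10³)(5.8⁴)/(8·54.0³·8) = 4.604 N/mm
Parallel: k_eq = 4.604 + 35 = 39.604 N/mm
F = k_eq·δ = 39.604·50 = 1980.2 N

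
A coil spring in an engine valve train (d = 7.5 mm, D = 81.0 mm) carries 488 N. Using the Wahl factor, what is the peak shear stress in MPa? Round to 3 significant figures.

Spring index C = D/d = 81.0/7.5 = 10.8000
K_W = (4C−1)/(4C−4) + 0.615/C = 42.200/39.200 + 0.0569 = 1.1335
τ₀ = 8FD/(πd³) = 8·488·81.0/(π·7.5³) = 316224/1325.4 = 238.59 MPa
τ_max = K·τ₀ = 1.1335 × 238.59 = 270.44 MPa

270 MPa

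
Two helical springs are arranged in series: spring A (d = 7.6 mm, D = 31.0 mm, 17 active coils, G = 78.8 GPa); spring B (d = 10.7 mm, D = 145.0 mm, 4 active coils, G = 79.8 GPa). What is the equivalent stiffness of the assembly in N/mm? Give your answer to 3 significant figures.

k_A = Gd⁴/(8D³N_a) = (78.8×10³)(7.6⁴)/(8·31.0³·17) = 64.887 N/mm
k_B = Gd⁴/(8D³N_a) = (79.8×10³)(10.7⁴)/(8·145.0³·4) = 10.722 N/mm
Series: 1/k_eq = 1/64.887 + 1/10.722 = 0.10868; k_eq = 9.2017 N/mm

9.20 N/mm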